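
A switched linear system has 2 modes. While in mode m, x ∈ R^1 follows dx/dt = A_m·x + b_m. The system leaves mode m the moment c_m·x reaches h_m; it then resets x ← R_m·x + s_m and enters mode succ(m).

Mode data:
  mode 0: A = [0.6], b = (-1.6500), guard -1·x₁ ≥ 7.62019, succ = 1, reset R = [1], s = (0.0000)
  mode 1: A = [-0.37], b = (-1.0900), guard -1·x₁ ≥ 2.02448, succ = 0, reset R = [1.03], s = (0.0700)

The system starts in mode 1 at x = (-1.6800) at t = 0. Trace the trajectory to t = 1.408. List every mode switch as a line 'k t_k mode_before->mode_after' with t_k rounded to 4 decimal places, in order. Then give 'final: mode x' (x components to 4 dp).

1 0.8584 1->0
final: 0 -3.8767

Mode 1: guard c·x = 2.0245 hit at Δt = 0.8584 (t = 0.8584), x⁻ = (-2.0245) → reset → x⁺ = (-2.0152), jump to mode 0
Mode 0: flow for 0.5496 to horizon, guard not reached → x = (-3.8767)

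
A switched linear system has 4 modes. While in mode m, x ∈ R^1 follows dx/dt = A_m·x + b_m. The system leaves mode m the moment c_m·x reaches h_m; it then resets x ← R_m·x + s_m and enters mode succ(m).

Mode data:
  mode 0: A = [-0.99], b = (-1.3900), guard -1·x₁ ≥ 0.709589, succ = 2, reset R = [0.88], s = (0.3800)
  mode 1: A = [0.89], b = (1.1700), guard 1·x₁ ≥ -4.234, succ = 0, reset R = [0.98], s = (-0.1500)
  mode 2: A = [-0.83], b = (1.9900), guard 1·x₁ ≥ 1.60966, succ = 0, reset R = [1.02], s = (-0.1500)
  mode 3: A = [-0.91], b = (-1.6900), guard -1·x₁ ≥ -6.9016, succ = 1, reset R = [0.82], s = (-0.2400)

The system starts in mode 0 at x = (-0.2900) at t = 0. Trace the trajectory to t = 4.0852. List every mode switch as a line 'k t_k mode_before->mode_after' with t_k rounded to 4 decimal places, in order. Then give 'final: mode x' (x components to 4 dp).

Mode 0: guard c·x = 0.7096 hit at Δt = 0.4774 (t = 0.4774), x⁻ = (-0.7096) → reset → x⁺ = (-0.2444), jump to mode 2
Mode 2: guard c·x = 1.6097 hit at Δt = 1.4577 (t = 1.9351), x⁻ = (1.6097) → reset → x⁺ = (1.4919), jump to mode 0
Mode 0: guard c·x = 0.7096 hit at Δt = 1.4424 (t = 3.3775), x⁻ = (-0.7096) → reset → x⁺ = (-0.2444), jump to mode 2
Mode 2: flow for 0.7077 to horizon, guard not reached → x = (0.9293)

1 0.4774 0->2
2 1.9351 2->0
3 3.3775 0->2
final: 2 0.9293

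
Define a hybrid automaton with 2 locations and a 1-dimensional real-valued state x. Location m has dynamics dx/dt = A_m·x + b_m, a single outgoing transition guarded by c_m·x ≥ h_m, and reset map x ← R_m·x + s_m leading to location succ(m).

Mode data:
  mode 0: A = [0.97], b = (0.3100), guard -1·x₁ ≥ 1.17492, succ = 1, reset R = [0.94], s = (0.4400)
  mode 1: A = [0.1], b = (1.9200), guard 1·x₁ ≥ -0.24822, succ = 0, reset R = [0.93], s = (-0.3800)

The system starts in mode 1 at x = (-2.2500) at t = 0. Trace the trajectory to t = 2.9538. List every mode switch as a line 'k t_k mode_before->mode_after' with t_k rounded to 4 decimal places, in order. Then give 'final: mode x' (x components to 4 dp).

1 1.1163 1->0
2 2.2269 0->1
3 2.4490 1->0
final: 0 -0.7949

Mode 1: guard c·x = -0.2482 hit at Δt = 1.1163 (t = 1.1163), x⁻ = (-0.2482) → reset → x⁺ = (-0.6108), jump to mode 0
Mode 0: guard c·x = 1.1749 hit at Δt = 1.1106 (t = 2.2269), x⁻ = (-1.1749) → reset → x⁺ = (-0.6644), jump to mode 1
Mode 1: guard c·x = -0.2482 hit at Δt = 0.2221 (t = 2.4490), x⁻ = (-0.2482) → reset → x⁺ = (-0.6108), jump to mode 0
Mode 0: flow for 0.5048 to horizon, guard not reached → x = (-0.7949)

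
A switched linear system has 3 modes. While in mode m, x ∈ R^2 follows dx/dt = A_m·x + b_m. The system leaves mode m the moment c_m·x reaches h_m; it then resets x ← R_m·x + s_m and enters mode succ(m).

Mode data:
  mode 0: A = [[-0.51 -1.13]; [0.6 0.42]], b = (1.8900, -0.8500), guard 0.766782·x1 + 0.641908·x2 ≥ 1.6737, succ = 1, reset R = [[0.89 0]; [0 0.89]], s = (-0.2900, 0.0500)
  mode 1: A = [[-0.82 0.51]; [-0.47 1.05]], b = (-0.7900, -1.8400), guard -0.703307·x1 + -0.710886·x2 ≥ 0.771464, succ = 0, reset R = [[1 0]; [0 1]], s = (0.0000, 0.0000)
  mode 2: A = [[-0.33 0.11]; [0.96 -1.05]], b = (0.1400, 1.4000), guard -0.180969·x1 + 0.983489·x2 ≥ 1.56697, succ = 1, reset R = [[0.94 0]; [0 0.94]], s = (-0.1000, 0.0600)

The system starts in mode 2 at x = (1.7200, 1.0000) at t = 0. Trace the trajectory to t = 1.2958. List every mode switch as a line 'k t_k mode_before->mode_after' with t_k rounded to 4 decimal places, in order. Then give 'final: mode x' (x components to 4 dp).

1 0.6299 2->1
final: 1 0.8128 1.4028

Mode 2: guard c·x = 1.5670 hit at Δt = 0.6299 (t = 0.6299), x⁻ = (1.5714, 1.8824) → reset → x⁺ = (1.3771, 1.8295), jump to mode 1
Mode 1: flow for 0.6659 to horizon, guard not reached → x = (0.8128, 1.4028)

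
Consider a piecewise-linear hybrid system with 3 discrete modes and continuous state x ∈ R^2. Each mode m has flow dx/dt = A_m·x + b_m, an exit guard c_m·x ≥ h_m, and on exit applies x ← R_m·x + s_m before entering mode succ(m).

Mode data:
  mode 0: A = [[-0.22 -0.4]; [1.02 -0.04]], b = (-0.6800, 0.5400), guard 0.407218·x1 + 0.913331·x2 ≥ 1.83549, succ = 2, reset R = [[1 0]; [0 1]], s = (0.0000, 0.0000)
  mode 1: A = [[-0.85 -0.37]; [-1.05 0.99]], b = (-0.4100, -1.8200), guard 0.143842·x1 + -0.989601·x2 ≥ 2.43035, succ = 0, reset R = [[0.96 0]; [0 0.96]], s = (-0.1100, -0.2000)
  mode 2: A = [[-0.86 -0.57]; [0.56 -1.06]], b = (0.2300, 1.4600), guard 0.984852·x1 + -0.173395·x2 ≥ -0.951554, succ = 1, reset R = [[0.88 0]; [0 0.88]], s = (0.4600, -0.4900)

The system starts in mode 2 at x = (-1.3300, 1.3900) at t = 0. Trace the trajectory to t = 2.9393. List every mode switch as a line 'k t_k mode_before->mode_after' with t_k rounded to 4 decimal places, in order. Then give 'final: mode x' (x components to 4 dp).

Mode 2: guard c·x = -0.9516 hit at Δt = 1.1545 (t = 1.1545), x⁻ = (-0.7873, 1.0159) → reset → x⁺ = (-0.2328, 0.4040), jump to mode 1
Mode 1: guard c·x = 2.4303 hit at Δt = 1.2751 (t = 2.4296), x⁻ = (-0.1152, -2.4726) → reset → x⁺ = (-0.2206, -2.5737), jump to mode 0
Mode 0: flow for 0.5097 to horizon, guard not reached → x = (-0.0526, -2.3164)

1 1.1545 2->1
2 2.4296 1->0
final: 0 -0.0526 -2.3164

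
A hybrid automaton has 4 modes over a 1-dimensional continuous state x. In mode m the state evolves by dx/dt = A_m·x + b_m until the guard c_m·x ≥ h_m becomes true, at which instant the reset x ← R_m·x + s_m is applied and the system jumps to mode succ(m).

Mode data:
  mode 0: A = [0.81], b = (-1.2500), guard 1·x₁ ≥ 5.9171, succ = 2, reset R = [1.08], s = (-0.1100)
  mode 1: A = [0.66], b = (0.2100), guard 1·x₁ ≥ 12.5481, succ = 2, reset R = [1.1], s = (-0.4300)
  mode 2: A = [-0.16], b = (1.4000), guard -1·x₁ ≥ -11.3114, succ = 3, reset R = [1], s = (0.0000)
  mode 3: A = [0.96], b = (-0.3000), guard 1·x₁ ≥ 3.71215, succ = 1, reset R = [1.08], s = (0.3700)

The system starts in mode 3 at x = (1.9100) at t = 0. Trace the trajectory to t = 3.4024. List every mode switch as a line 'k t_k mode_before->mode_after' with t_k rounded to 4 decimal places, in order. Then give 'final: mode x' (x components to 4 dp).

Mode 3: guard c·x = 3.7121 hit at Δt = 0.7867 (t = 0.7867), x⁻ = (3.7121) → reset → x⁺ = (4.3791), jump to mode 1
Mode 1: guard c·x = 12.5481 hit at Δt = 1.5267 (t = 2.3134), x⁻ = (12.5481) → reset → x⁺ = (13.3729), jump to mode 2
Mode 2: flow for 1.0890 to horizon, guard not reached → x = (12.6337)

1 0.7867 3->1
2 2.3134 1->2
final: 2 12.6337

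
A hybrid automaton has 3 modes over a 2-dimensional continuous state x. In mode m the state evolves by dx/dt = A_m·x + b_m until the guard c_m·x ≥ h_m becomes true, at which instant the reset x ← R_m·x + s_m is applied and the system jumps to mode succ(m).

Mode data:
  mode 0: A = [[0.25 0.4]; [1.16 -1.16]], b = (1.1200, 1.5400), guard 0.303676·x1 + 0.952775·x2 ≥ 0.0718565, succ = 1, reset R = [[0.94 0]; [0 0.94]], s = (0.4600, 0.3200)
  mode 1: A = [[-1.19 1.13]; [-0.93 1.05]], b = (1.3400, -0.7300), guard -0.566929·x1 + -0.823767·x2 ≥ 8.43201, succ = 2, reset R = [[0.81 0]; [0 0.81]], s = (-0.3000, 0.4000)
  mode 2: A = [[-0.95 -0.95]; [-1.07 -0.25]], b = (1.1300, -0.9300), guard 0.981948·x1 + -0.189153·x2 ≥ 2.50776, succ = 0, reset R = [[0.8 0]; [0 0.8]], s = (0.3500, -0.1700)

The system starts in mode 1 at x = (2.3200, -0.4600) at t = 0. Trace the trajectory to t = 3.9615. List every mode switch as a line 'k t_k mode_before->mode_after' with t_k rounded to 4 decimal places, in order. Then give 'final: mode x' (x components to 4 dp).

Mode 1: guard c·x = 8.4320 hit at Δt = 1.5796 (t = 1.5796), x⁻ = (-2.8031, -8.3068) → reset → x⁺ = (-2.5705, -6.3285), jump to mode 2
Mode 2: guard c·x = 2.5078 hit at Δt = 0.5689 (t = 2.1485), x⁻ = (1.4363, -5.8015) → reset → x⁺ = (1.4991, -4.8112), jump to mode 0
Mode 0: guard c·x = 0.0719 hit at Δt = 0.6939 (t = 2.8424), x⁻ = (1.8825, -0.5246) → reset → x⁺ = (2.2295, -0.1731), jump to mode 1
Mode 1: flow for 1.1191 to horizon, guard not reached → x = (-0.4849, -4.6997)

1 1.5796 1->2
2 2.1485 2->0
3 2.8424 0->1
final: 1 -0.4849 -4.6997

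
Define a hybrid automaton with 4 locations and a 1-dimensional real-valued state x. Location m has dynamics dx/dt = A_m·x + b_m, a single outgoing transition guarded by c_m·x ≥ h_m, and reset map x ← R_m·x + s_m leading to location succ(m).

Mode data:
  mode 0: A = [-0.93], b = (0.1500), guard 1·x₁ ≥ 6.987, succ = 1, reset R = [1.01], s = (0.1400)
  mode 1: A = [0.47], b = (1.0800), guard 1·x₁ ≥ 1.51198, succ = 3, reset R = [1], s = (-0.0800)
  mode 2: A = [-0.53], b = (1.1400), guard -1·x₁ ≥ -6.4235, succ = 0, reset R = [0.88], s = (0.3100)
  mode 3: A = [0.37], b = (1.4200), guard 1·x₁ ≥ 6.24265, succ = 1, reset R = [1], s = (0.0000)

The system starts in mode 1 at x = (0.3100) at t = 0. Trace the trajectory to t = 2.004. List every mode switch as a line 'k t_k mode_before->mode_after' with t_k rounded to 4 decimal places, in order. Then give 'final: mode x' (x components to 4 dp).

Mode 1: guard c·x = 1.5120 hit at Δt = 0.8065 (t = 0.8065), x⁻ = (1.5120) → reset → x⁺ = (1.4320), jump to mode 3
Mode 3: flow for 1.1975 to horizon, guard not reached → x = (4.3698)

1 0.8065 1->3
final: 3 4.3698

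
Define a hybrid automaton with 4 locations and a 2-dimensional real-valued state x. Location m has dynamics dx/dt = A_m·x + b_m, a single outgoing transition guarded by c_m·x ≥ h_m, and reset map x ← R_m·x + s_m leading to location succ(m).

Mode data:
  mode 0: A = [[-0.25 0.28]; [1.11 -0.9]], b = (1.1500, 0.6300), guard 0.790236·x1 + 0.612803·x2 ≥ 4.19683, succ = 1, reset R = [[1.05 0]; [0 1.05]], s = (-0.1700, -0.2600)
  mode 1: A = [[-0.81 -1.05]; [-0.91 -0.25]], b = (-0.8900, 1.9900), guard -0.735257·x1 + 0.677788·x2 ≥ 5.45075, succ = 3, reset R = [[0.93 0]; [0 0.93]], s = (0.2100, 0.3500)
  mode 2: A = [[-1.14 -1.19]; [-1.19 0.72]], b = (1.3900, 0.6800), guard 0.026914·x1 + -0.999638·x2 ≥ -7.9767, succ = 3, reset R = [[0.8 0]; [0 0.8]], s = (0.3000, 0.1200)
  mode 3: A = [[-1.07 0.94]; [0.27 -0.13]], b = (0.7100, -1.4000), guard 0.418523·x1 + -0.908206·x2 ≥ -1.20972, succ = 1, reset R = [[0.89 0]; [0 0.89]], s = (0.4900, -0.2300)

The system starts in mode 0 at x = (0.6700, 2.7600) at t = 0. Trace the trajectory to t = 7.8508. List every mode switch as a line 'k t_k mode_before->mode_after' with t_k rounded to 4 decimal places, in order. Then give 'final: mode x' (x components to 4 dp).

1 1.5314 0->1
2 2.8762 1->3
3 4.4214 3->1
4 6.0675 1->3
5 7.5219 3->1
final: 1 0.9910 1.8245

Mode 0: guard c·x = 4.1968 hit at Δt = 1.5314 (t = 1.5314), x⁻ = (2.8831, 3.1307) → reset → x⁺ = (2.8573, 3.0272), jump to mode 1
Mode 1: guard c·x = 5.4508 hit at Δt = 1.3448 (t = 2.8762), x⁻ = (-2.8963, 4.9000) → reset → x⁺ = (-2.4836, 4.9070), jump to mode 3
Mode 3: guard c·x = -1.2097 hit at Δt = 1.5452 (t = 4.4214), x⁻ = (2.2909, 2.3877) → reset → x⁺ = (2.5289, 1.8951), jump to mode 1
Mode 1: guard c·x = 5.4508 hit at Δt = 1.6461 (t = 6.0675), x⁻ = (-3.0683, 4.7136) → reset → x⁺ = (-2.6435, 4.7336), jump to mode 3
Mode 3: guard c·x = -1.2097 hit at Δt = 1.4543 (t = 7.5219), x⁻ = (2.0724, 2.2870) → reset → x⁺ = (2.3345, 1.8054), jump to mode 1
Mode 1: flow for 0.3289 to horizon, guard not reached → x = (0.9910, 1.8245)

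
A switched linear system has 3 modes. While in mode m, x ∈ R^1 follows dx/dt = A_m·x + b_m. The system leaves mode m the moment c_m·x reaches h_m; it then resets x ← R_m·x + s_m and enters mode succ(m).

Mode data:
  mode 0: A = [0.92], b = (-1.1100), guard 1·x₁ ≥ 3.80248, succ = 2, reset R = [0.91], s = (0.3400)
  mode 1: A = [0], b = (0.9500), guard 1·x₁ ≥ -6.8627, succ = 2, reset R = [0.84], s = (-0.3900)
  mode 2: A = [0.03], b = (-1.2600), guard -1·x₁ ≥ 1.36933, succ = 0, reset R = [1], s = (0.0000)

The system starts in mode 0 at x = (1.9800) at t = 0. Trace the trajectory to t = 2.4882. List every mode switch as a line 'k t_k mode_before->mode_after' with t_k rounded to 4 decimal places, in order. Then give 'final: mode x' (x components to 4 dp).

Mode 0: guard c·x = 3.8025 hit at Δt = 1.3161 (t = 1.3161), x⁻ = (3.8025) → reset → x⁺ = (3.8003), jump to mode 2
Mode 2: flow for 1.1721 to horizon, guard not reached → x = (2.4331)

1 1.3161 0->2
final: 2 2.4331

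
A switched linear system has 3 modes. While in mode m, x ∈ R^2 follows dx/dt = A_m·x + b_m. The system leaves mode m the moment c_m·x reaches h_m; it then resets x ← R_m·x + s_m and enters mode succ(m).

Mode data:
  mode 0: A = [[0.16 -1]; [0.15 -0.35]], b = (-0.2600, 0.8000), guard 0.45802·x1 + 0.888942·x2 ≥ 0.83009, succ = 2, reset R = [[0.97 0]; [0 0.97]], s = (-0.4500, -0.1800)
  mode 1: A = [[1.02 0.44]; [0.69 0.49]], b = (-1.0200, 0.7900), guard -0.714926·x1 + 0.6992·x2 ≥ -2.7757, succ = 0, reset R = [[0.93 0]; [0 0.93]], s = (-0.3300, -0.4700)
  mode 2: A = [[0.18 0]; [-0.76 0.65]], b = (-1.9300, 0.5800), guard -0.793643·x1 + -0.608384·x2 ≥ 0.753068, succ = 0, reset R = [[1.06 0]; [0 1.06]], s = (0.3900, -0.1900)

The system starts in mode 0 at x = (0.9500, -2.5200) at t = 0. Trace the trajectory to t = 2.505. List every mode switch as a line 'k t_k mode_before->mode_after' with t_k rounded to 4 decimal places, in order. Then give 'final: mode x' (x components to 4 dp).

1 1.2191 0->2
2 2.1823 2->0
final: 0 1.8573 -1.9155

Mode 0: guard c·x = 0.8301 hit at Δt = 1.2191 (t = 1.2191), x⁻ = (2.8465, -0.5328) → reset → x⁺ = (2.3111, -0.6969), jump to mode 2
Mode 2: guard c·x = 0.7531 hit at Δt = 0.9632 (t = 2.1823), x⁻ = (0.7188, -2.1755) → reset → x⁺ = (1.1519, -2.4960), jump to mode 0
Mode 0: flow for 0.3227 to horizon, guard not reached → x = (1.8573, -1.9155)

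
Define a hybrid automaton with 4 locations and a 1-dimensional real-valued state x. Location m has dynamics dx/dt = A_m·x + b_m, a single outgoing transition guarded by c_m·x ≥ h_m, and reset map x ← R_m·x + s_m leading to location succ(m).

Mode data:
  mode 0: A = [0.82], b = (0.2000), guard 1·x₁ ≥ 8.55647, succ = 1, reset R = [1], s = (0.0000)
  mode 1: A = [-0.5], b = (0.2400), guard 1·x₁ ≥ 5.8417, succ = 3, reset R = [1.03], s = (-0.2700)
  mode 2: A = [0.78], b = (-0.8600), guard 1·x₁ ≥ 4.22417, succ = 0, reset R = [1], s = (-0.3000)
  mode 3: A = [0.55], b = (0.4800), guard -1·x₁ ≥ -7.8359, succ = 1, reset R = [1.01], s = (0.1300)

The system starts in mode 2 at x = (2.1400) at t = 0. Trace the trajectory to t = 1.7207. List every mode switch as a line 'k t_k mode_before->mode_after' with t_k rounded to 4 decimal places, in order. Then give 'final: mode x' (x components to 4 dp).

1 1.4123 2->0
final: 0 5.1235

Mode 2: guard c·x = 4.2242 hit at Δt = 1.4123 (t = 1.4123), x⁻ = (4.2242) → reset → x⁺ = (3.9242), jump to mode 0
Mode 0: flow for 0.3084 to horizon, guard not reached → x = (5.1235)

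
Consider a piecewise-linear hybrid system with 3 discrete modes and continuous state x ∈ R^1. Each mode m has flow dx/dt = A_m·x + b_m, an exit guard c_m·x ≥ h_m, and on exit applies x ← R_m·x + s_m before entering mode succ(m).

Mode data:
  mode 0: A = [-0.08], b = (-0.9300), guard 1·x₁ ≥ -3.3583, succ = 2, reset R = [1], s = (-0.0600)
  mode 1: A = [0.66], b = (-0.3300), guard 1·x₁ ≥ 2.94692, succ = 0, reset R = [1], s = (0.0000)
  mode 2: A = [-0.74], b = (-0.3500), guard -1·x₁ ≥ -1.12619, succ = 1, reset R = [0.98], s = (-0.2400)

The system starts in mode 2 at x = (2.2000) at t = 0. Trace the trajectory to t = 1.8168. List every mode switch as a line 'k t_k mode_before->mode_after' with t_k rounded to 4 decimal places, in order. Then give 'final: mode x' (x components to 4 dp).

1 0.6942 2->1
final: 1 1.2629

Mode 2: guard c·x = -1.1262 hit at Δt = 0.6942 (t = 0.6942), x⁻ = (1.1262) → reset → x⁺ = (0.8637), jump to mode 1
Mode 1: flow for 1.1226 to horizon, guard not reached → x = (1.2629)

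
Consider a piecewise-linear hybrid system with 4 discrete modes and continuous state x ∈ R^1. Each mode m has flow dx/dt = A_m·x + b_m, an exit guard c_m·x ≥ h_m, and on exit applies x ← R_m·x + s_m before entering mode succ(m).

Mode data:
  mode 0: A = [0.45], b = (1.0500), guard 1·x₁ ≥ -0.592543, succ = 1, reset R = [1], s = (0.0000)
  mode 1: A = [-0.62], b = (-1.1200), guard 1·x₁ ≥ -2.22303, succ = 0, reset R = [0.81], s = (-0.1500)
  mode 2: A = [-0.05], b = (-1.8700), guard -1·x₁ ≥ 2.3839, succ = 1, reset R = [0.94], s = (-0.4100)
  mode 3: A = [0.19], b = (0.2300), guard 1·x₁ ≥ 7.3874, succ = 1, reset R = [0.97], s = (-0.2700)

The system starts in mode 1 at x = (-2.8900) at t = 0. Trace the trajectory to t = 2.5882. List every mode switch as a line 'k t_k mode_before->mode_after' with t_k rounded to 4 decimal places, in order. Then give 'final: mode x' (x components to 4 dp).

1 1.5418 1->0
final: 0 -1.7205

Mode 1: guard c·x = -2.2230 hit at Δt = 1.5418 (t = 1.5418), x⁻ = (-2.2230) → reset → x⁺ = (-1.9507), jump to mode 0
Mode 0: flow for 1.0464 to horizon, guard not reached → x = (-1.7205)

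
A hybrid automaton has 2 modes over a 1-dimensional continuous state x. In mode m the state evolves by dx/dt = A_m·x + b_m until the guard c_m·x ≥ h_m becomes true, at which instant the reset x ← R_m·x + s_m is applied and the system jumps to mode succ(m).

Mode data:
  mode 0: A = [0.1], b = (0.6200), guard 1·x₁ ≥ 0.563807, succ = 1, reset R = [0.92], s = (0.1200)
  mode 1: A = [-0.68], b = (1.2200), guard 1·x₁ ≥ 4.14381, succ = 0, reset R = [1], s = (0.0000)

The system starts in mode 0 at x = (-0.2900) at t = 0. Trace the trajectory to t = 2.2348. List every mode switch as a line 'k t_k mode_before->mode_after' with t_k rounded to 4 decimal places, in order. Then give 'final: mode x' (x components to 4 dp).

1 1.3494 0->1
final: 1 1.1613

Mode 0: guard c·x = 0.5638 hit at Δt = 1.3494 (t = 1.3494), x⁻ = (0.5638) → reset → x⁺ = (0.6387), jump to mode 1
Mode 1: flow for 0.8854 to horizon, guard not reached → x = (1.1613)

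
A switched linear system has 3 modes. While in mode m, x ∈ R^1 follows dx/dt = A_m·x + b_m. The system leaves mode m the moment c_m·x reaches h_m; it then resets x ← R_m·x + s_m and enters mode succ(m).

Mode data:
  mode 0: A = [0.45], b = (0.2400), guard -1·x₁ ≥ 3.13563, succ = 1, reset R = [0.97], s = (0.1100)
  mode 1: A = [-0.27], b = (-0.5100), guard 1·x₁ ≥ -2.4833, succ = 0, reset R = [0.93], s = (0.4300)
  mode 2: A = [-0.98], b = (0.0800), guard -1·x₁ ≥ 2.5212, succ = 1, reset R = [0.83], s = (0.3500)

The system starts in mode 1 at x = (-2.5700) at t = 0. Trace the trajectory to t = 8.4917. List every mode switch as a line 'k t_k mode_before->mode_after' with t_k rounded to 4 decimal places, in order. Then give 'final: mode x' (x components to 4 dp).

1 0.5043 1->0
2 1.9691 0->1
3 4.0504 1->0
4 5.5152 0->1
5 7.5966 1->0
final: 0 -2.5471

Mode 1: guard c·x = -2.4833 hit at Δt = 0.5043 (t = 0.5043), x⁻ = (-2.4833) → reset → x⁺ = (-1.8795), jump to mode 0
Mode 0: guard c·x = 3.1356 hit at Δt = 1.4648 (t = 1.9691), x⁻ = (-3.1356) → reset → x⁺ = (-2.9316), jump to mode 1
Mode 1: guard c·x = -2.4833 hit at Δt = 2.0814 (t = 4.0504), x⁻ = (-2.4833) → reset → x⁺ = (-1.8795), jump to mode 0
Mode 0: guard c·x = 3.1356 hit at Δt = 1.4648 (t = 5.5152), x⁻ = (-3.1356) → reset → x⁺ = (-2.9316), jump to mode 1
Mode 1: guard c·x = -2.4833 hit at Δt = 2.0814 (t = 7.5966), x⁻ = (-2.4833) → reset → x⁺ = (-1.8795), jump to mode 0
Mode 0: flow for 0.8951 to horizon, guard not reached → x = (-2.5471)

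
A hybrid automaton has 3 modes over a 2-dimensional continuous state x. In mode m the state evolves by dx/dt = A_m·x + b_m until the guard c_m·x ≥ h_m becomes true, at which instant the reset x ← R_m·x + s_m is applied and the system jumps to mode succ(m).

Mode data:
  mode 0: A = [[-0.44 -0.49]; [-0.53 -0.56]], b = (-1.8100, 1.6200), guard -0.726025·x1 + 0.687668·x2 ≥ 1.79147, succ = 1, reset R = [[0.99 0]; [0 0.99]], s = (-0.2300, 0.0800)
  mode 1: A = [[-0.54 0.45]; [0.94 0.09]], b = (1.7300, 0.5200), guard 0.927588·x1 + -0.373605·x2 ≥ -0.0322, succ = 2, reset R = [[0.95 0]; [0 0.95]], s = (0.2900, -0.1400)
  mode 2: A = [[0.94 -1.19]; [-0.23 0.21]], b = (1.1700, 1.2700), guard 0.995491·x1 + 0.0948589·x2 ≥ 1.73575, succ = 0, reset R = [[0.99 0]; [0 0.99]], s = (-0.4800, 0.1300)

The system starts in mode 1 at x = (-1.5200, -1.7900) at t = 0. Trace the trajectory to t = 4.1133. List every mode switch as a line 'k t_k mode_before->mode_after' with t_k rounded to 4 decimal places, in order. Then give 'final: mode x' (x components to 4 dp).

1 0.4261 1->2
2 1.0434 2->0
3 2.6389 0->1
4 3.4815 1->2
final: 2 0.8171 2.0908

Mode 1: guard c·x = -0.0322 hit at Δt = 0.4261 (t = 0.4261), x⁻ = (-0.8884, -2.1195) → reset → x⁺ = (-0.5540, -2.1536), jump to mode 2
Mode 2: guard c·x = 1.7357 hit at Δt = 0.6173 (t = 1.0434), x⁻ = (1.9055, -1.6993) → reset → x⁺ = (1.4065, -1.5524), jump to mode 0
Mode 0: guard c·x = 1.7915 hit at Δt = 1.5955 (t = 2.6389), x⁻ = (-1.3621, 1.1671) → reset → x⁺ = (-1.5785, 1.2354), jump to mode 1
Mode 1: guard c·x = -0.0322 hit at Δt = 0.8426 (t = 3.4815), x⁻ = (0.5320, 1.4071) → reset → x⁺ = (0.7954, 1.1967), jump to mode 2
Mode 2: flow for 0.6318 to horizon, guard not reached → x = (0.8171, 2.0908)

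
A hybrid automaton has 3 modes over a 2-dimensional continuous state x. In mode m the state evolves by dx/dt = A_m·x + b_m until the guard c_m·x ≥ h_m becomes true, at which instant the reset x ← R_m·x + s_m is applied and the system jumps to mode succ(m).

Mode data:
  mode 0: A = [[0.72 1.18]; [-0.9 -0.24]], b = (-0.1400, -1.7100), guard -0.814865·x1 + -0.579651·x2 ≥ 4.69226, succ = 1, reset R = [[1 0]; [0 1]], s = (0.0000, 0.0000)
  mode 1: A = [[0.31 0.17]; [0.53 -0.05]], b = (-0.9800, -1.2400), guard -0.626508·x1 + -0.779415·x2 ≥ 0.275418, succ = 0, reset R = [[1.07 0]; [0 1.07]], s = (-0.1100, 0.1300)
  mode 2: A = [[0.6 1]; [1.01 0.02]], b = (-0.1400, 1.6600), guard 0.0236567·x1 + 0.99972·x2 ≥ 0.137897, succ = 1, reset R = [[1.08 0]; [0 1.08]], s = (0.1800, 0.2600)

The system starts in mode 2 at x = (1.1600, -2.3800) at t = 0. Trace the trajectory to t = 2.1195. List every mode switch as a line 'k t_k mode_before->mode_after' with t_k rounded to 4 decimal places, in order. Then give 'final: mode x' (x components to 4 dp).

1 1.2110 2->1
2 1.6993 1->0
final: 0 -0.7001 -0.5760

Mode 2: guard c·x = 0.1379 hit at Δt = 1.2110 (t = 1.2110), x⁻ = (0.0750, 0.1362) → reset → x⁺ = (0.2610, 0.4071), jump to mode 1
Mode 1: guard c·x = 0.2754 hit at Δt = 0.4883 (t = 1.6993), x⁻ = (-0.2019, -0.1911) → reset → x⁺ = (-0.3260, -0.0744), jump to mode 0
Mode 0: flow for 0.4202 to horizon, guard not reached → x = (-0.7001, -0.5760)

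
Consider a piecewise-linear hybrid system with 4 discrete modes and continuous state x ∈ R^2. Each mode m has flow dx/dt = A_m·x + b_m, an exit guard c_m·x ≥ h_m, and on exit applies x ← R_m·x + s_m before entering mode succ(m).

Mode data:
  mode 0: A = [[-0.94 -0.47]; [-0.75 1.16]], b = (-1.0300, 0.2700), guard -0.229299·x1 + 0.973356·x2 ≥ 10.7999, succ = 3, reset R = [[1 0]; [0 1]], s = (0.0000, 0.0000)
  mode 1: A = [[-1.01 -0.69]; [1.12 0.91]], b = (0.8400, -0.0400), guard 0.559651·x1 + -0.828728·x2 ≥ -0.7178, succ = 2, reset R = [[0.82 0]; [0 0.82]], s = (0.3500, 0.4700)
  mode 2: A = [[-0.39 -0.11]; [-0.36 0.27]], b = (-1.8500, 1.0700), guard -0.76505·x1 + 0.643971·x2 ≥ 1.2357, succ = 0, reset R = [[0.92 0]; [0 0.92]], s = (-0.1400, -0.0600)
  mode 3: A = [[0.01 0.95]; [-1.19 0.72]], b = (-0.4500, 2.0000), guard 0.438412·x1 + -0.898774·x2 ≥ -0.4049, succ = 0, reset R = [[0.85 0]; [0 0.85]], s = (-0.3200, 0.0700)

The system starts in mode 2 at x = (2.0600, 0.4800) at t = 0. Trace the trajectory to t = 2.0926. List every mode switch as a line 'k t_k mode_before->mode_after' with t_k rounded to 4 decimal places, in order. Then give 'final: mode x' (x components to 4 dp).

Mode 2: guard c·x = 1.2357 hit at Δt = 1.0450 (t = 1.0450), x⁻ = (-0.3074, 1.5537) → reset → x⁺ = (-0.4228, 1.3694), jump to mode 0
Mode 0: flow for 1.0476 to horizon, guard not reached → x = (-2.0453, 6.6973)

1 1.0450 2->0
final: 0 -2.0453 6.6973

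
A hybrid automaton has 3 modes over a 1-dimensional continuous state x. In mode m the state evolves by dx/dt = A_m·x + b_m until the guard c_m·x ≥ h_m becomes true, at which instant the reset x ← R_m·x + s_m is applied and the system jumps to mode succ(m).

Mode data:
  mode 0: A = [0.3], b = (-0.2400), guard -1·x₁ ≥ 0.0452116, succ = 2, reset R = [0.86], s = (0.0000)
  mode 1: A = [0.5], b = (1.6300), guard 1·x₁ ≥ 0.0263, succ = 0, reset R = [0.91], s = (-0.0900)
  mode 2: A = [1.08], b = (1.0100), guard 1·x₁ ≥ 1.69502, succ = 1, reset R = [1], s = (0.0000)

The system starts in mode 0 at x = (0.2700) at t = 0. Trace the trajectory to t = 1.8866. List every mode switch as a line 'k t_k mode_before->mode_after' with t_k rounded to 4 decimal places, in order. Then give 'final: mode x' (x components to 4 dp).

Mode 0: guard c·x = 0.0452 hit at Δt = 1.5557 (t = 1.5557), x⁻ = (-0.0452) → reset → x⁺ = (-0.0389), jump to mode 2
Mode 2: flow for 0.3309 to horizon, guard not reached → x = (0.3461)

1 1.5557 0->2
final: 2 0.3461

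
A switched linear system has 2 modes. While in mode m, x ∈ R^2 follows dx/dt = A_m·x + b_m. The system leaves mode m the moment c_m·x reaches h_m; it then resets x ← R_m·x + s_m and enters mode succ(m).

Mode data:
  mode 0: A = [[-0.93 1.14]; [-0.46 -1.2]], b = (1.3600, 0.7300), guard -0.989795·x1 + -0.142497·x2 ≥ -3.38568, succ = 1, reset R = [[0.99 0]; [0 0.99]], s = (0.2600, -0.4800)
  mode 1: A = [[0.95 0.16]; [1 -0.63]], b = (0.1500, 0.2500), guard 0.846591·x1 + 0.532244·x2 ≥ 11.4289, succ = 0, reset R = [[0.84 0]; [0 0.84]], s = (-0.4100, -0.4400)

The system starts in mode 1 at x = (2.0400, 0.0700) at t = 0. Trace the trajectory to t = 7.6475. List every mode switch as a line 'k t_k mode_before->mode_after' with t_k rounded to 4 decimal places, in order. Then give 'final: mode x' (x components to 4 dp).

Mode 1: guard c·x = 11.4289 hit at Δt = 1.5015 (t = 1.5015), x⁻ = (9.9259, 5.6848) → reset → x⁺ = (7.9278, 4.3353), jump to mode 0
Mode 0: guard c·x = -3.3857 hit at Δt = 1.5348 (t = 3.0363), x⁻ = (3.4841, -0.4413) → reset → x⁺ = (3.7093, -0.9169), jump to mode 1
Mode 1: guard c·x = 11.4289 hit at Δt = 1.0261 (t = 4.0624), x⁻ = (10.4433, 4.8619) → reset → x⁺ = (8.3623, 3.6440), jump to mode 0
Mode 0: guard c·x = -3.3857 hit at Δt = 1.4731 (t = 5.5354), x⁻ = (3.4949, -0.5161) → reset → x⁺ = (3.7199, -0.9909), jump to mode 1
Mode 1: guard c·x = 11.4289 hit at Δt = 1.0264 (t = 6.5619), x⁻ = (10.4605, 4.8345) → reset → x⁺ = (8.3768, 3.6209), jump to mode 0
Mode 0: flow for 1.0856 to horizon, guard not reached → x = (4.6008, -0.2843)

1 1.5015 1->0
2 3.0363 0->1
3 4.0624 1->0
4 5.5354 0->1
5 6.5619 1->0
final: 0 4.6008 -0.2843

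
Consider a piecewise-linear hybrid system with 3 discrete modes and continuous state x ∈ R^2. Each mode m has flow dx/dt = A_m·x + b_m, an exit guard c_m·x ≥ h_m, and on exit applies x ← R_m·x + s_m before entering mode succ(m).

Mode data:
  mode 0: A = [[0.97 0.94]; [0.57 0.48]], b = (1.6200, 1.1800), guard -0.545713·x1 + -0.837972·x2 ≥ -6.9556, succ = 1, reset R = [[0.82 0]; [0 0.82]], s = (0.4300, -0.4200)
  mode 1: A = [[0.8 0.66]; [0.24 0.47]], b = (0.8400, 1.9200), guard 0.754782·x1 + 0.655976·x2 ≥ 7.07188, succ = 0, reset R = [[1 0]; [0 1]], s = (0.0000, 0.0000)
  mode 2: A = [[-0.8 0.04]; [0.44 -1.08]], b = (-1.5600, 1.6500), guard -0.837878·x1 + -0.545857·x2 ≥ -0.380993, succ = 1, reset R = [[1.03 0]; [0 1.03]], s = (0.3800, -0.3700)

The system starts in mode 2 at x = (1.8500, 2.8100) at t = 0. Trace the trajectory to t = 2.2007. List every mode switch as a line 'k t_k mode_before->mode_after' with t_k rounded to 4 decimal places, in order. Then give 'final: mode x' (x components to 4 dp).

Mode 2: guard c·x = -0.3810 hit at Δt = 1.4818 (t = 1.4818), x⁻ = (-0.7124, 1.7915) → reset → x⁺ = (-0.3538, 1.4753), jump to mode 1
Mode 1: flow for 0.7189 to horizon, guard not reached → x = (1.7484, 3.8025)

1 1.4818 2->1
final: 1 1.7484 3.8025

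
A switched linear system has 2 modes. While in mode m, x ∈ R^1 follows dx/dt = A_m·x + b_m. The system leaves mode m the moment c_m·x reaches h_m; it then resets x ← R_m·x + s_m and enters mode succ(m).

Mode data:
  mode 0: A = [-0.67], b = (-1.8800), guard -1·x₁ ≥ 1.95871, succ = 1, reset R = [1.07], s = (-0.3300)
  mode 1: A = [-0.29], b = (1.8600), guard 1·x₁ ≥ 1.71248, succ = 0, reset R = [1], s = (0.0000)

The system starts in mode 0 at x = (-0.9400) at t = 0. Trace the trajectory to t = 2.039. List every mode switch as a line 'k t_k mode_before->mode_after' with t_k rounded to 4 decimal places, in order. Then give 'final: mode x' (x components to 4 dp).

1 1.1784 0->1
final: 1 -0.4734

Mode 0: guard c·x = 1.9587 hit at Δt = 1.1784 (t = 1.1784), x⁻ = (-1.9587) → reset → x⁺ = (-2.4258), jump to mode 1
Mode 1: flow for 0.8606 to horizon, guard not reached → x = (-0.4734)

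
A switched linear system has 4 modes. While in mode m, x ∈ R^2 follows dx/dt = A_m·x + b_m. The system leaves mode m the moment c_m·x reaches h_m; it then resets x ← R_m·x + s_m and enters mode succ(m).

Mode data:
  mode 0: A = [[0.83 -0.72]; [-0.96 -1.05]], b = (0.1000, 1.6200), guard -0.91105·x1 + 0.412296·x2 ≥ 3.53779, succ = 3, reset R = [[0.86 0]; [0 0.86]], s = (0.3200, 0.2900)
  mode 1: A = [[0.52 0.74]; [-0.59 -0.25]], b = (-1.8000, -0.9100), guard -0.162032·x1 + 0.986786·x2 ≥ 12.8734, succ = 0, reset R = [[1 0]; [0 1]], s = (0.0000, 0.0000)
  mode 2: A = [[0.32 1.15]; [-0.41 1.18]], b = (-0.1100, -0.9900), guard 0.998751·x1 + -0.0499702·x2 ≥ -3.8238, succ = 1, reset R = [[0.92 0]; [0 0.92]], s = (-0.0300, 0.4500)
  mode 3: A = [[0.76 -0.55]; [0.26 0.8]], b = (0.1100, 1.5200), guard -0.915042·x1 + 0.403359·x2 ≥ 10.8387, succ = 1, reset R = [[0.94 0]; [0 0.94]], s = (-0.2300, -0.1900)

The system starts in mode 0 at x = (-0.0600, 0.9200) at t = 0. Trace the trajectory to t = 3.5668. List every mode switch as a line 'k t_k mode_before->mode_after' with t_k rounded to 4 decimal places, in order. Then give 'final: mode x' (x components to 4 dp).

Mode 0: guard c·x = 3.5378 hit at Δt = 1.4670 (t = 1.4670), x⁻ = (-2.7977, 2.3987) → reset → x⁺ = (-2.0860, 2.3529), jump to mode 3
Mode 3: guard c·x = 10.8387 hit at Δt = 1.1521 (t = 2.6191), x⁻ = (-8.8989, 6.6836) → reset → x⁺ = (-8.5949, 6.0925), jump to mode 1
Mode 1: flow for 0.9477 to horizon, guard not reached → x = (-9.6871, 8.6533)

1 1.4670 0->3
2 2.6191 3->1
final: 1 -9.6871 8.6533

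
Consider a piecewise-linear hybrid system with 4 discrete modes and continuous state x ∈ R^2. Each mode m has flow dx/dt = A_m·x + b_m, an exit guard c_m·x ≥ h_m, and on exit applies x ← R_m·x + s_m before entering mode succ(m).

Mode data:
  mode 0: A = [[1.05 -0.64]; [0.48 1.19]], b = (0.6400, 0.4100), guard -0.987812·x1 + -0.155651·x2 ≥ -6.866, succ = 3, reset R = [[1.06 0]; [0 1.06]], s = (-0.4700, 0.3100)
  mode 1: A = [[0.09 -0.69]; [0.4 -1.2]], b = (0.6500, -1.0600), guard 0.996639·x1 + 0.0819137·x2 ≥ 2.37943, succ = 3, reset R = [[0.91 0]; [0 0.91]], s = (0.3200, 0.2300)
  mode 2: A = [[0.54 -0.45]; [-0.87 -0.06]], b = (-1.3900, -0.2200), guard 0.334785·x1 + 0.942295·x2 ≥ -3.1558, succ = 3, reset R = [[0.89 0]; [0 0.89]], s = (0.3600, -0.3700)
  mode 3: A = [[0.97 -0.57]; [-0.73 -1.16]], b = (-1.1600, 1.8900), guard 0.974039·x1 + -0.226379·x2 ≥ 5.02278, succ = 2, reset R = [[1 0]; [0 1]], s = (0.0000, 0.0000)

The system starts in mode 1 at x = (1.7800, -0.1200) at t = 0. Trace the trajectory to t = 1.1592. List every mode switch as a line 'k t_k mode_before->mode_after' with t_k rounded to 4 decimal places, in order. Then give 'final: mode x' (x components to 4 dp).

Mode 1: guard c·x = 2.3794 hit at Δt = 0.6583 (t = 0.6583), x⁻ = (2.3998, -0.1498) → reset → x⁺ = (2.5038, 0.0937), jump to mode 3
Mode 3: flow for 0.5009 to horizon, guard not reached → x = (3.3028, -0.0357)

1 0.6583 1->3
final: 3 3.3028 -0.0357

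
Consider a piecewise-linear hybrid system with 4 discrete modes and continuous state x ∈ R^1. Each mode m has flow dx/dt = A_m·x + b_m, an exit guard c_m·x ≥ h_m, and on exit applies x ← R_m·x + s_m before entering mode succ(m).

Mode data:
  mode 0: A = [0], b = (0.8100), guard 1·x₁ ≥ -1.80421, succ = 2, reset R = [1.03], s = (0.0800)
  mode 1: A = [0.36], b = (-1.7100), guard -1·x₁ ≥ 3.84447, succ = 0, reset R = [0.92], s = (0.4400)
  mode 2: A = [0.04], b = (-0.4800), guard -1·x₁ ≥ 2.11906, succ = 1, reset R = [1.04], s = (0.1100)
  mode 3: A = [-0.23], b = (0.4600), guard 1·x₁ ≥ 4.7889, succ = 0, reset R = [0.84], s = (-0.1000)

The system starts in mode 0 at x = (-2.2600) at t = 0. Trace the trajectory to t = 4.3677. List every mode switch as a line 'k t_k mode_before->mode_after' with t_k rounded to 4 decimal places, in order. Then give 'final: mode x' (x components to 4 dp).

1 0.5627 0->2
2 1.1734 2->1
3 1.8061 1->0
4 3.4020 0->2
5 4.0127 2->1
final: 1 -3.0267

Mode 0: guard c·x = -1.8042 hit at Δt = 0.5627 (t = 0.5627), x⁻ = (-1.8042) → reset → x⁺ = (-1.7783), jump to mode 2
Mode 2: guard c·x = 2.1191 hit at Δt = 0.6107 (t = 1.1734), x⁻ = (-2.1191) → reset → x⁺ = (-2.0938), jump to mode 1
Mode 1: guard c·x = 3.8445 hit at Δt = 0.6327 (t = 1.8061), x⁻ = (-3.8445) → reset → x⁺ = (-3.0969), jump to mode 0
Mode 0: guard c·x = -1.8042 hit at Δt = 1.5959 (t = 3.4020), x⁻ = (-1.8042) → reset → x⁺ = (-1.7783), jump to mode 2
Mode 2: guard c·x = 2.1191 hit at Δt = 0.6107 (t = 4.0127), x⁻ = (-2.1191) → reset → x⁺ = (-2.0938), jump to mode 1
Mode 1: flow for 0.3550 to horizon, guard not reached → x = (-3.0267)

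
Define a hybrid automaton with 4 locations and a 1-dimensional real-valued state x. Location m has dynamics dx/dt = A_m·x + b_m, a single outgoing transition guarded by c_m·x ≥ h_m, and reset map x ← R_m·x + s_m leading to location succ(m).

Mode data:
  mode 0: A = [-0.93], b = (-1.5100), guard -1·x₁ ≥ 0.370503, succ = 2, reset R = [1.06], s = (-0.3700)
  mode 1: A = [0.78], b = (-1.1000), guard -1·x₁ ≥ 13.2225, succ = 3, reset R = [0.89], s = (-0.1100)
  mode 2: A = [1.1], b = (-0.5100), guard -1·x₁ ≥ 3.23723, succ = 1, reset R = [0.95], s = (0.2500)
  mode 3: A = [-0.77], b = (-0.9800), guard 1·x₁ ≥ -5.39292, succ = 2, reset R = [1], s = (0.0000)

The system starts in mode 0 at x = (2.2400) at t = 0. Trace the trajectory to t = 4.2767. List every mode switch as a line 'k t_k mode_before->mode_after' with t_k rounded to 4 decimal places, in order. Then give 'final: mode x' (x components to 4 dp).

Mode 0: guard c·x = 0.3705 hit at Δt = 1.2107 (t = 1.2107), x⁻ = (-0.3705) → reset → x⁺ = (-0.7627), jump to mode 2
Mode 2: guard c·x = 3.2372 hit at Δt = 1.0041 (t = 2.2148), x⁻ = (-3.2372) → reset → x⁺ = (-2.8254), jump to mode 1
Mode 1: guard c·x = 13.2225 hit at Δt = 1.5894 (t = 3.8042), x⁻ = (-13.2225) → reset → x⁺ = (-11.8780), jump to mode 3
Mode 3: flow for 0.4725 to horizon, guard not reached → x = (-8.6435)

1 1.2107 0->2
2 2.2148 2->1
3 3.8042 1->3
final: 3 -8.6435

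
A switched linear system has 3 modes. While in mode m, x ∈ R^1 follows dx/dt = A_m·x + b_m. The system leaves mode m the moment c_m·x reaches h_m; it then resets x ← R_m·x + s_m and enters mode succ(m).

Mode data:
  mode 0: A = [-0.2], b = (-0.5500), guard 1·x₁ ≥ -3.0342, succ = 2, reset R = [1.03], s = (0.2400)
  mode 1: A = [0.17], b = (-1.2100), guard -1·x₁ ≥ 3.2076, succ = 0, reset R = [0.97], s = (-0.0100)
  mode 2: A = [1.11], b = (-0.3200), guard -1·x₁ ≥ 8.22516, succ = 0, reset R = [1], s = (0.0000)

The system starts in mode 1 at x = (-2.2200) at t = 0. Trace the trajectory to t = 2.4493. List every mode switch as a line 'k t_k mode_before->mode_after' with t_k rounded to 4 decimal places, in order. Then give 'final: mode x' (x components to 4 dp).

1 0.5914 1->0
2 1.9290 0->2
final: 2 -5.3656

Mode 1: guard c·x = 3.2076 hit at Δt = 0.5914 (t = 0.5914), x⁻ = (-3.2076) → reset → x⁺ = (-3.1214), jump to mode 0
Mode 0: guard c·x = -3.0342 hit at Δt = 1.3376 (t = 1.9290), x⁻ = (-3.0342) → reset → x⁺ = (-2.8852), jump to mode 2
Mode 2: flow for 0.5203 to horizon, guard not reached → x = (-5.3656)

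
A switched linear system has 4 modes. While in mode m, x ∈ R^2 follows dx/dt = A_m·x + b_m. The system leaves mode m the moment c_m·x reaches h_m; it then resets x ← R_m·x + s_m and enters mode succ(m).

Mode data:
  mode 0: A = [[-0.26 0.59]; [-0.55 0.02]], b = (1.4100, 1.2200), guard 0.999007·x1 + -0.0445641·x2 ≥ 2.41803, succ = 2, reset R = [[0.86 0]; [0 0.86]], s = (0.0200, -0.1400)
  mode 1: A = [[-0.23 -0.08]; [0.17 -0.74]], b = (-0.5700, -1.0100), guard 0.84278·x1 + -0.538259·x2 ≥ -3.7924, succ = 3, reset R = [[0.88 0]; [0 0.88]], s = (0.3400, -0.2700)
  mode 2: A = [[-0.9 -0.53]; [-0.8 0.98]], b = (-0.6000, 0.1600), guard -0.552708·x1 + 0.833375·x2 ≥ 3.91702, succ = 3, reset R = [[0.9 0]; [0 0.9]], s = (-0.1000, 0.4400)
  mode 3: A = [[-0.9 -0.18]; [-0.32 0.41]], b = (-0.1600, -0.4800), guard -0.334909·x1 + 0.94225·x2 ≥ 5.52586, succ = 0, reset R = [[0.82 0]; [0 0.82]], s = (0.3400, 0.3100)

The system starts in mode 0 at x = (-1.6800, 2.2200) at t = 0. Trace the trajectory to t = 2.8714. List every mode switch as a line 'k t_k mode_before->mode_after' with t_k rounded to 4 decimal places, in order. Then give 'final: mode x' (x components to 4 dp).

Mode 0: guard c·x = 2.4180 hit at Δt = 1.3509 (t = 1.3509), x⁻ = (2.5807, 3.5932) → reset → x⁺ = (2.2394, 2.9501), jump to mode 2
Mode 2: guard c·x = 3.9170 hit at Δt = 0.6206 (t = 1.9715), x⁻ = (0.0518, 4.7345) → reset → x⁺ = (-0.0534, 4.7011), jump to mode 3
Mode 3: guard c·x = 5.5259 hit at Δt = 0.5652 (t = 2.5367), x⁻ = (-0.5182, 5.6804) → reset → x⁺ = (-0.0849, 4.9679), jump to mode 0
Mode 0: flow for 0.3347 to horizon, guard not reached → x = (1.3491, 5.2934)

1 1.3509 0->2
2 1.9715 2->3
3 2.5367 3->0
final: 0 1.3491 5.2934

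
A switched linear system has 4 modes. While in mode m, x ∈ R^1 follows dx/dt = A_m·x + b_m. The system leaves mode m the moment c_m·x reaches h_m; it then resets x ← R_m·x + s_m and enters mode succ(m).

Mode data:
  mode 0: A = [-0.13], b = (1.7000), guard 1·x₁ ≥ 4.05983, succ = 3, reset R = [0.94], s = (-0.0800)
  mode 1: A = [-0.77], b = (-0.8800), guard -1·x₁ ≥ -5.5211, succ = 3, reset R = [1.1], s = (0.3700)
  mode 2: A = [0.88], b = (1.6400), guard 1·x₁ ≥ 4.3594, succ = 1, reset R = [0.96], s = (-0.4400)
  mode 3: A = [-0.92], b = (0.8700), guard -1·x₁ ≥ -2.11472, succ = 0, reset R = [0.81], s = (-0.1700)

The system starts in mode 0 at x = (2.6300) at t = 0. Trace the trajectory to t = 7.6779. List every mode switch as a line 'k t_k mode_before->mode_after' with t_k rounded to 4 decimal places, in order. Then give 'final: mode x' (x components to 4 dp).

Mode 0: guard c·x = 4.0598 hit at Δt = 1.1322 (t = 1.1322), x⁻ = (4.0598) → reset → x⁺ = (3.7362), jump to mode 3
Mode 3: guard c·x = -2.1147 hit at Δt = 0.9457 (t = 2.0779), x⁻ = (2.1147) → reset → x⁺ = (1.5429), jump to mode 0
Mode 0: guard c·x = 4.0598 hit at Δt = 1.8937 (t = 3.9716), x⁻ = (4.0598) → reset → x⁺ = (3.7362), jump to mode 3
Mode 3: guard c·x = -2.1147 hit at Δt = 0.9457 (t = 4.9173), x⁻ = (2.1147) → reset → x⁺ = (1.5429), jump to mode 0
Mode 0: guard c·x = 4.0598 hit at Δt = 1.8937 (t = 6.8109), x⁻ = (4.0598) → reset → x⁺ = (3.7362), jump to mode 3
Mode 3: flow for 0.8670 to horizon, guard not reached → x = (2.2026)

1 1.1322 0->3
2 2.0779 3->0
3 3.9716 0->3
4 4.9173 3->0
5 6.8109 0->3
final: 3 2.2026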